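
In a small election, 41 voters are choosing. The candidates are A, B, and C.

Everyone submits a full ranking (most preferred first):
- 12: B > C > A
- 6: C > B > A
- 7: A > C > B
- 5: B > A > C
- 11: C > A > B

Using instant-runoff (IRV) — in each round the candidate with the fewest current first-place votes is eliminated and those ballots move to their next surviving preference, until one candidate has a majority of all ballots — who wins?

Round 1: A 7, B 17, C 17. A eliminated.
Round 2: B 17, C 24. C has a majority (≥21).

C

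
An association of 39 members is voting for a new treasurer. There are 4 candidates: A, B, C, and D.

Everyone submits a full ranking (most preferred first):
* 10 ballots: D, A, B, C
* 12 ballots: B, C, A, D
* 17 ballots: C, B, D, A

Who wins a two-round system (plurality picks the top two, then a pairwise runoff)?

B

Round 1 first-place votes: A 0, B 12, C 17, D 10. C and B advance.
Runoff: C is ranked above B on 17 ballots, B above C on 22.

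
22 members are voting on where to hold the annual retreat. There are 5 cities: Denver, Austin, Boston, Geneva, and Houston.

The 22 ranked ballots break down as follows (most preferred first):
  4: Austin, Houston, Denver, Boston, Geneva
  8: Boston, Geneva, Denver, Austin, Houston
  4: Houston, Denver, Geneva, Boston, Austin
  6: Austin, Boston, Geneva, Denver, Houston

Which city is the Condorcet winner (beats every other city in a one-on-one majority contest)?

Boston

Boston vs Denver: 14–8
Boston vs Austin: 12–10
Boston vs Geneva: 18–4
Boston vs Houston: 14–8
Boston beats every other city.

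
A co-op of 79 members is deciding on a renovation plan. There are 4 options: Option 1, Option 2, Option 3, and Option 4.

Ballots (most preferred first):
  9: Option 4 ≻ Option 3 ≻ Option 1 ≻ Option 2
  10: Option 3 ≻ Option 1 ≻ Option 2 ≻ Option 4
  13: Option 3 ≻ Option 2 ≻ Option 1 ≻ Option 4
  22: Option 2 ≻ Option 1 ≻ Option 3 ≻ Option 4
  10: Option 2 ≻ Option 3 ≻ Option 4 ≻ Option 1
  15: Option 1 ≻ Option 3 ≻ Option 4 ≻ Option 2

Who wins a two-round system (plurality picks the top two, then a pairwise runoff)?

Option 3

Round 1 first-place votes: Option 1 15, Option 2 32, Option 3 23, Option 4 9. Option 2 and Option 3 advance.
Runoff: Option 2 is ranked above Option 3 on 32 ballots, Option 3 above Option 2 on 47.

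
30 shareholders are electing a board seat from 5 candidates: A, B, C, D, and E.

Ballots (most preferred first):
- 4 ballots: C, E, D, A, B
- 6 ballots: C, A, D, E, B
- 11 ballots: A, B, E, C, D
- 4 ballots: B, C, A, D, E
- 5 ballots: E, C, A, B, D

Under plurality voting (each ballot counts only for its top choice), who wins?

A

First-place votes: A 11, B 4, C 10, D 0, E 5.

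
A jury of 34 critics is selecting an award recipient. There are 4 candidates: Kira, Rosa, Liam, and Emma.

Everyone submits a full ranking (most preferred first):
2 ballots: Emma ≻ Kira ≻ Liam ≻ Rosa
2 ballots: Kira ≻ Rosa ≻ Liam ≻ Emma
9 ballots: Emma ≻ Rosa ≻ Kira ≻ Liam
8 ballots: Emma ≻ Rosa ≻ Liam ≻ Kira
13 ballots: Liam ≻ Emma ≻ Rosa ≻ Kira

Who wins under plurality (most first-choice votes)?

Emma

First-place votes: Kira 2, Rosa 0, Liam 13, Emma 19.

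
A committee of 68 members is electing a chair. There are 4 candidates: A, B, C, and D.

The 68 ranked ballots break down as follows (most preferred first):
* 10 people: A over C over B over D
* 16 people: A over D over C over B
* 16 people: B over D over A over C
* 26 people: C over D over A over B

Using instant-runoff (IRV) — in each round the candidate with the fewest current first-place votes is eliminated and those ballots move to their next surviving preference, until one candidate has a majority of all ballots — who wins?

A

Round 1: A 26, B 16, C 26, D 0. D eliminated.
Round 2: A 26, B 16, C 26. B eliminated.
Round 3: A 42, C 26. A has a majority (≥35).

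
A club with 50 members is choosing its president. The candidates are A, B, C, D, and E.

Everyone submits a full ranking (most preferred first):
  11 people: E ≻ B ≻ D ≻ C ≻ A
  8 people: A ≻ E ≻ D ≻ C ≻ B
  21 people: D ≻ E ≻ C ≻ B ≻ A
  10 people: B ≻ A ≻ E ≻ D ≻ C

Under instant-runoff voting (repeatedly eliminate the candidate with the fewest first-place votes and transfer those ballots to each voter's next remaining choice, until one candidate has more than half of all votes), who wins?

E

Round 1: A 8, B 10, C 0, D 21, E 11. C eliminated.
Round 2: A 8, B 10, D 21, E 11. A eliminated.
Round 3: B 10, D 21, E 19. B eliminated.
Round 4: D 21, E 29. E has a majority (≥26).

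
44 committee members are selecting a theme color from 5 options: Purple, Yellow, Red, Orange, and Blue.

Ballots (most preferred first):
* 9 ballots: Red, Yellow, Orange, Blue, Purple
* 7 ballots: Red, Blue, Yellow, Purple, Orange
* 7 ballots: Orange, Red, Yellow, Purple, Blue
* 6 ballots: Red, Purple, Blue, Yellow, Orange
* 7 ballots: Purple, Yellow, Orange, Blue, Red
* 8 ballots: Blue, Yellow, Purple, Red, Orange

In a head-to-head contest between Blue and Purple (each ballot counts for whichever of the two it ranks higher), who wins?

Blue

Blue is ranked above Purple on 24 ballots; Purple above Blue on 20.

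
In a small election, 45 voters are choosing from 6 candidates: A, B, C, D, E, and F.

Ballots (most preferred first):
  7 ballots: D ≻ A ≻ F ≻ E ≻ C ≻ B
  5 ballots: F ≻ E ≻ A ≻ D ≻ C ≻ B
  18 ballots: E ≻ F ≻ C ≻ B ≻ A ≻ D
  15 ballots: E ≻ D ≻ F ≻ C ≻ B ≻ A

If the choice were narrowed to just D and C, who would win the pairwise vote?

D

D is ranked above C on 27 ballots; C above D on 18.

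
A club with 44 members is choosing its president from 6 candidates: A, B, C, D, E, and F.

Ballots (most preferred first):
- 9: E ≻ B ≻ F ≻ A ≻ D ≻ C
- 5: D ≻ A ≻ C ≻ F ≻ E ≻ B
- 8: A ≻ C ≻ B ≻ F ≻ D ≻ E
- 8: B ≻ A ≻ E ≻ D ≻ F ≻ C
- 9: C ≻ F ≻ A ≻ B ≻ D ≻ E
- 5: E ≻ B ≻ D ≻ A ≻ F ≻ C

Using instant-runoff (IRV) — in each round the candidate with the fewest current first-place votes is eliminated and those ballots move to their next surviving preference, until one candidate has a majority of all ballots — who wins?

A

Round 1: A 8, B 8, C 9, D 5, E 14, F 0. F eliminated.
Round 2: A 8, B 8, C 9, D 5, E 14. D eliminated.
Round 3: A 13, B 8, C 9, E 14. B eliminated.
Round 4: A 21, C 9, E 14. C eliminated.
Round 5: A 30, E 14. A has a majority (≥23).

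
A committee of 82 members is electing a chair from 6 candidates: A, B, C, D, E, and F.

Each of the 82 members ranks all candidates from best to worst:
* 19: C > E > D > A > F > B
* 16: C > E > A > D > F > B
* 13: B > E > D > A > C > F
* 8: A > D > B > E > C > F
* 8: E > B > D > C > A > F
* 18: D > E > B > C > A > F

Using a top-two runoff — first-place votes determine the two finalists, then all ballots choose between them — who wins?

Round 1 first-place votes: A 8, B 13, C 35, D 18, E 8, F 0. C and D advance.
Runoff: C is ranked above D on 35 ballots, D above C on 47.

D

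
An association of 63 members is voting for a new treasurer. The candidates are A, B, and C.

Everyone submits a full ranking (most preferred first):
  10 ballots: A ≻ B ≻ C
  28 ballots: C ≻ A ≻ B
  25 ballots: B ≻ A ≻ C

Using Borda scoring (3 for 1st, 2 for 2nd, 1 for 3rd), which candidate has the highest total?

A: 10×3 + 28×2 + 25×2 = 136
B: 10×2 + 28×1 + 25×3 = 123
C: 10×1 + 28×3 + 25×1 = 119

A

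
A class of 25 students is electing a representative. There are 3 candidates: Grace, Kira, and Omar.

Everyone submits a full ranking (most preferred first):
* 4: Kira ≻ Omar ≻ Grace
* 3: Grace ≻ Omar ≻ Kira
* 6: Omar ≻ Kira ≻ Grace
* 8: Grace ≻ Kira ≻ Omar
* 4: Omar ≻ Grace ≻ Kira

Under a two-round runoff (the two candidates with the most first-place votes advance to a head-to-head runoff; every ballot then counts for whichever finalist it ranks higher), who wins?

Round 1 first-place votes: Grace 11, Kira 4, Omar 10. Grace and Omar advance.
Runoff: Grace is ranked above Omar on 11 ballots, Omar above Grace on 14.

Omar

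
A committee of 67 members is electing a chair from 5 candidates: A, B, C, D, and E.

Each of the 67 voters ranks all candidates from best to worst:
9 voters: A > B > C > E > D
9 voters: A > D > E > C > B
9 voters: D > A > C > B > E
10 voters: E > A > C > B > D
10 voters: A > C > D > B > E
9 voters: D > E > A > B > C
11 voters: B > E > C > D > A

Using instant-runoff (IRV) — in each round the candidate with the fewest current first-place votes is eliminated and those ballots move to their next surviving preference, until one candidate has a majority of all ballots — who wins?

A

Round 1: A 28, B 11, C 0, D 18, E 10. C eliminated.
Round 2: A 28, B 11, D 18, E 10. E eliminated.
Round 3: A 38, B 11, D 18. A has a majority (≥34).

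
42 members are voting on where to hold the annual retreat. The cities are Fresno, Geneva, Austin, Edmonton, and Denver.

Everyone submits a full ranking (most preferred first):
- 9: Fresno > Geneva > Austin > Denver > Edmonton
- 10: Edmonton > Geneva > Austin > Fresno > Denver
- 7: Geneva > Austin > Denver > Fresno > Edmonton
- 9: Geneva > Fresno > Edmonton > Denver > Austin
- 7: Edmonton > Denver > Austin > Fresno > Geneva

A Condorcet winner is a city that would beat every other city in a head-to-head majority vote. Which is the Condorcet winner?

Geneva

Geneva vs Fresno: 26–16
Geneva vs Austin: 35–7
Geneva vs Edmonton: 25–17
Geneva vs Denver: 35–7
Geneva beats every other city.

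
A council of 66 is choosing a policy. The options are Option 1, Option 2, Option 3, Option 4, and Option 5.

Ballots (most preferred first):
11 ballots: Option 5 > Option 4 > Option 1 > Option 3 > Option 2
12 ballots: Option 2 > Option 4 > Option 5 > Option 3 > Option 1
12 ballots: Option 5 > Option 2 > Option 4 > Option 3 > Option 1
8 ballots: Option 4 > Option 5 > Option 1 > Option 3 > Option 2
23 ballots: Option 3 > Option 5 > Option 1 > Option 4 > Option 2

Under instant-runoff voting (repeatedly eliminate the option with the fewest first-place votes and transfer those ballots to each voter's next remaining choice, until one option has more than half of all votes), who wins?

Round 1: Option 1 0, Option 2 12, Option 3 23, Option 4 8, Option 5 23. Option 1 eliminated.
Round 2: Option 2 12, Option 3 23, Option 4 8, Option 5 23. Option 4 eliminated.
Round 3: Option 2 12, Option 3 23, Option 5 31. Option 2 eliminated.
Round 4: Option 3 23, Option 5 43. Option 5 has a majority (≥34).

Option 5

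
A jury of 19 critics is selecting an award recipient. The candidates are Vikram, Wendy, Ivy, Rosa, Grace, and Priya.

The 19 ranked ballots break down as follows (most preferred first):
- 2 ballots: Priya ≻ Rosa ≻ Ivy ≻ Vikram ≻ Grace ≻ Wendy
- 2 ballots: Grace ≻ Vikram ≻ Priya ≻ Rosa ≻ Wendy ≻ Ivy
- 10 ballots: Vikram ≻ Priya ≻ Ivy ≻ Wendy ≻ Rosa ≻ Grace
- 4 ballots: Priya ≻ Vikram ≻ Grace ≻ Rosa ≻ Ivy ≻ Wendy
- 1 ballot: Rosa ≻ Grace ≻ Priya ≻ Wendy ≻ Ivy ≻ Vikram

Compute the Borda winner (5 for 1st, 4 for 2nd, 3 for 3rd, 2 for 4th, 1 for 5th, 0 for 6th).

Vikram: 2×2 + 2×4 + 10×5 + 4×4 + 1×0 = 78
Wendy: 2×0 + 2×1 + 10×2 + 4×0 + 1×2 = 24
Ivy: 2×3 + 2×0 + 10×3 + 4×1 + 1×1 = 41
Rosa: 2×4 + 2×2 + 10×1 + 4×2 + 1×5 = 35
Grace: 2×1 + 2×5 + 10×0 + 4×3 + 1×4 = 28
Priya: 2×5 + 2×3 + 10×4 + 4×5 + 1×3 = 79

Priya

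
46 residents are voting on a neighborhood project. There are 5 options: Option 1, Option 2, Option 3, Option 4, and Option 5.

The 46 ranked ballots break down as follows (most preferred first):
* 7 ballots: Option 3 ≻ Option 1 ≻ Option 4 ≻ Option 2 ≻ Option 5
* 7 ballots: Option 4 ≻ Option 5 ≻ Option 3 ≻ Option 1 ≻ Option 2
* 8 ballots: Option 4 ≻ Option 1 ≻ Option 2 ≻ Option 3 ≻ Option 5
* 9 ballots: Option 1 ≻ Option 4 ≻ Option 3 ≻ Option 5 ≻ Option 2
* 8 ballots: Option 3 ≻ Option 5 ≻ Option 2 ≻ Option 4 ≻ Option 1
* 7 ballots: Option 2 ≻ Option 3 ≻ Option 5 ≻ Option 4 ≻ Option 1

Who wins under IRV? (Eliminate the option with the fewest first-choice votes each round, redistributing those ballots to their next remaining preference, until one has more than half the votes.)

Round 1: Option 1 9, Option 2 7, Option 3 15, Option 4 15, Option 5 0. Option 5 eliminated.
Round 2: Option 1 9, Option 2 7, Option 3 15, Option 4 15. Option 2 eliminated.
Round 3: Option 1 9, Option 3 22, Option 4 15. Option 1 eliminated.
Round 4: Option 3 22, Option 4 24. Option 4 has a majority (≥24).

Option 4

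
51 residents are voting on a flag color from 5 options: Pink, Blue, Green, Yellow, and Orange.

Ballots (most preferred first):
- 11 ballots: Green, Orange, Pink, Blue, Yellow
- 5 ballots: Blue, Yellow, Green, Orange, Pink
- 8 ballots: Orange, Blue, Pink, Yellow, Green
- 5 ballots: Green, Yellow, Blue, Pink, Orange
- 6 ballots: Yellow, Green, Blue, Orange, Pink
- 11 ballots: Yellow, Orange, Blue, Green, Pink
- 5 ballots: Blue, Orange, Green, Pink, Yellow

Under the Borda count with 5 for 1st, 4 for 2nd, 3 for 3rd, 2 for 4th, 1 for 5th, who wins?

Orange

Pink: 11×3 + 5×1 + 8×3 + 5×2 + 6×1 + 11×1 + 5×2 = 99
Blue: 11×2 + 5×5 + 8×4 + 5×3 + 6×3 + 11×3 + 5×5 = 170
Green: 11×5 + 5×3 + 8×1 + 5×5 + 6×4 + 11×2 + 5×3 = 164
Yellow: 11×1 + 5×4 + 8×2 + 5×4 + 6×5 + 11×5 + 5×1 = 157
Orange: 11×4 + 5×2 + 8×5 + 5×1 + 6×2 + 11×4 + 5×4 = 175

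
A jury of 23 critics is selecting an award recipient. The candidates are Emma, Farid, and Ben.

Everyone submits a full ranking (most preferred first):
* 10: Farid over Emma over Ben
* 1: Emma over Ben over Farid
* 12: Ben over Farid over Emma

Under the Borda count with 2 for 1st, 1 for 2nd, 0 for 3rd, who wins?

Emma: 10×1 + 1×2 + 12×0 = 12
Farid: 10×2 + 1×0 + 12×1 = 32
Ben: 10×0 + 1×1 + 12×2 = 25

Farid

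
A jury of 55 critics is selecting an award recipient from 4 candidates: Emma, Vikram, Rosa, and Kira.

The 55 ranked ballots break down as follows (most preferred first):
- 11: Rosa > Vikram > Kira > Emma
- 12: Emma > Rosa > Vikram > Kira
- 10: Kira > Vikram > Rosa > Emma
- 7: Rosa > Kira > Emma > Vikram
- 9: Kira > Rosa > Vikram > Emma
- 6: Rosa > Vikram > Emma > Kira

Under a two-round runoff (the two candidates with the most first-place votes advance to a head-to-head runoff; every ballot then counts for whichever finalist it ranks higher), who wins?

Round 1 first-place votes: Emma 12, Vikram 0, Rosa 24, Kira 19. Rosa and Kira advance.
Runoff: Rosa is ranked above Kira on 36 ballots, Kira above Rosa on 19.

Rosa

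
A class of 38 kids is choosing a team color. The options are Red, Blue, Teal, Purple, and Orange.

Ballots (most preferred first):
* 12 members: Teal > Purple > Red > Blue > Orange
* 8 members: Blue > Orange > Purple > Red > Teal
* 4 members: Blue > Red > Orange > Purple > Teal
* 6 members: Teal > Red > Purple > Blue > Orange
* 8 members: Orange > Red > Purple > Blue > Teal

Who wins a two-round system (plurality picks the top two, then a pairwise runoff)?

Round 1 first-place votes: Red 0, Blue 12, Teal 18, Purple 0, Orange 8. Teal and Blue advance.
Runoff: Teal is ranked above Blue on 18 ballots, Blue above Teal on 20.

Blue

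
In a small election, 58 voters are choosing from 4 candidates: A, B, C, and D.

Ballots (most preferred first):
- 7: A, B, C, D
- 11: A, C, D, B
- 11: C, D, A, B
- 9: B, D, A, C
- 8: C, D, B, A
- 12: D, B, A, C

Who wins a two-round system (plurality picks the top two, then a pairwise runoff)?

Round 1 first-place votes: A 18, B 9, C 19, D 12. C and A advance.
Runoff: C is ranked above A on 19 ballots, A above C on 39.

A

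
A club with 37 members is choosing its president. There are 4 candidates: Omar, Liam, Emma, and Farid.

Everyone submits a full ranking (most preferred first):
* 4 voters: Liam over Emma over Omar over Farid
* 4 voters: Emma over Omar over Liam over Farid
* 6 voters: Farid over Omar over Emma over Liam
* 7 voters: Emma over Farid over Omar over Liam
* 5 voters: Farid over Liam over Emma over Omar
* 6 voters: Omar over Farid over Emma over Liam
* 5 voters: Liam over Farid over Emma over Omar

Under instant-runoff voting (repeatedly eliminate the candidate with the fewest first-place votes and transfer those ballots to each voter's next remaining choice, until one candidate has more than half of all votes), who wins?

Round 1: Omar 6, Liam 9, Emma 11, Farid 11. Omar eliminated.
Round 2: Liam 9, Emma 11, Farid 17. Liam eliminated.
Round 3: Emma 15, Farid 22. Farid has a majority (≥19).

Farid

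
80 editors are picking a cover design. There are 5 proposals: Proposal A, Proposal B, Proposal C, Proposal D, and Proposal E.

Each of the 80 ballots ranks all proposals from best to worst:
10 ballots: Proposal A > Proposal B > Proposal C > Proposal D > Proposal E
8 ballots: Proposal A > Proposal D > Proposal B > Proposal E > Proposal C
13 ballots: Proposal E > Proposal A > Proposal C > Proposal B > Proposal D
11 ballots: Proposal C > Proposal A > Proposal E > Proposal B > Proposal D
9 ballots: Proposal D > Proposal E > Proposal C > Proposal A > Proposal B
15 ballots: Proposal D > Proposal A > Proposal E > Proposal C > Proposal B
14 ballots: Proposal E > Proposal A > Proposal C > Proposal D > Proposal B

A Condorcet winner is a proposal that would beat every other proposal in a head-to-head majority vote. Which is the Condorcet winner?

Proposal A

Proposal A vs Proposal B: 80–0
Proposal A vs Proposal C: 60–20
Proposal A vs Proposal D: 56–24
Proposal A vs Proposal E: 44–36
Proposal A beats every other proposal.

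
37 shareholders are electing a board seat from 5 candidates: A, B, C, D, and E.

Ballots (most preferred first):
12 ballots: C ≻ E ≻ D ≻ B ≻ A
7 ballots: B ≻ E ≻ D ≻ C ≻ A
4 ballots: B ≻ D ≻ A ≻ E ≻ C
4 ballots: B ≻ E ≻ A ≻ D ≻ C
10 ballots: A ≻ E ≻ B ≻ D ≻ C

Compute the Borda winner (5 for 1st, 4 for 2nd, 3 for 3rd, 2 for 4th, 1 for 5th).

A: 12×1 + 7×1 + 4×3 + 4×3 + 10×5 = 93
B: 12×2 + 7×5 + 4×5 + 4×5 + 10×3 = 129
C: 12×5 + 7×2 + 4×1 + 4×1 + 10×1 = 92
D: 12×3 + 7×3 + 4×4 + 4×2 + 10×2 = 101
E: 12×4 + 7×4 + 4×2 + 4×4 + 10×4 = 140

E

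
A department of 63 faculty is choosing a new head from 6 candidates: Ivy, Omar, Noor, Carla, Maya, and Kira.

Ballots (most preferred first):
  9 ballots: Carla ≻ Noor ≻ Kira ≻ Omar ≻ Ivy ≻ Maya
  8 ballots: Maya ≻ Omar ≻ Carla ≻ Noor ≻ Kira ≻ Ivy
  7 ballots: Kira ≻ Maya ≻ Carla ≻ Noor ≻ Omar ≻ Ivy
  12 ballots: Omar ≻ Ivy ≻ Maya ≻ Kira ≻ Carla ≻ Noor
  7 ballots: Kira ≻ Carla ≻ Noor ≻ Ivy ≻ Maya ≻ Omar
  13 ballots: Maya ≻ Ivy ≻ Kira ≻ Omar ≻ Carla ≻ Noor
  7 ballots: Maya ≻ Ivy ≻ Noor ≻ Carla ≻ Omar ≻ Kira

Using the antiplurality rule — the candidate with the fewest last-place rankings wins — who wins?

Last-place votes: Ivy 15, Omar 7, Noor 25, Carla 0, Maya 9, Kira 7.

Carla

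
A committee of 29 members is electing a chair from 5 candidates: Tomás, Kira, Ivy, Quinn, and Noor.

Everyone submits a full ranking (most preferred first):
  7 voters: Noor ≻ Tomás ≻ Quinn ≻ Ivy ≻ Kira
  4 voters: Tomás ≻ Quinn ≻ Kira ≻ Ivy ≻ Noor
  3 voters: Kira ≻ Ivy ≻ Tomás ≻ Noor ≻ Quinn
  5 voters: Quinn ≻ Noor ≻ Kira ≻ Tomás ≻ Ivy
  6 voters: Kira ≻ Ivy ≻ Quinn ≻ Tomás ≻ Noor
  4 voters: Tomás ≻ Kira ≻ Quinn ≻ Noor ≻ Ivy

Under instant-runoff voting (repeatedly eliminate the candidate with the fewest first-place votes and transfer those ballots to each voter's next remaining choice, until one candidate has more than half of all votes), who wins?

Round 1: Tomás 8, Kira 9, Ivy 0, Quinn 5, Noor 7. Ivy eliminated.
Round 2: Tomás 8, Kira 9, Quinn 5, Noor 7. Quinn eliminated.
Round 3: Tomás 8, Kira 9, Noor 12. Tomás eliminated.
Round 4: Kira 17, Noor 12. Kira has a majority (≥15).

Kira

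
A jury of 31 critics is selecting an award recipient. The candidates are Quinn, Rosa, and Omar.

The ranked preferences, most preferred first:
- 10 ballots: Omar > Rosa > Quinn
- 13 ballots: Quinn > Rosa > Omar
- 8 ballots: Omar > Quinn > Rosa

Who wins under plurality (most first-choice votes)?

Omar

First-place votes: Quinn 13, Rosa 0, Omar 18.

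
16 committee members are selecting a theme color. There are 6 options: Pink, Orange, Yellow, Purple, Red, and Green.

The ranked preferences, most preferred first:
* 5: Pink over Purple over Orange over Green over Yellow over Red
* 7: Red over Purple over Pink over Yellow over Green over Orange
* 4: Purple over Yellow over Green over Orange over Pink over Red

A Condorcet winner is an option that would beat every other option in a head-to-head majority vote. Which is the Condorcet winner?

Purple vs Pink: 11–5
Purple vs Orange: 16–0
Purple vs Yellow: 16–0
Purple vs Red: 9–7
Purple vs Green: 16–0
Purple beats every other option.

Purple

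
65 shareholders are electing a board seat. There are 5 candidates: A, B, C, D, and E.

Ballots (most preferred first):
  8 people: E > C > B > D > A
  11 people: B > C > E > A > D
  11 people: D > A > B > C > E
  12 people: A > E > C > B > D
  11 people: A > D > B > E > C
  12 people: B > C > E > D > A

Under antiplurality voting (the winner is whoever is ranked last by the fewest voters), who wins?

B

Last-place votes: A 20, B 0, C 11, D 23, E 11.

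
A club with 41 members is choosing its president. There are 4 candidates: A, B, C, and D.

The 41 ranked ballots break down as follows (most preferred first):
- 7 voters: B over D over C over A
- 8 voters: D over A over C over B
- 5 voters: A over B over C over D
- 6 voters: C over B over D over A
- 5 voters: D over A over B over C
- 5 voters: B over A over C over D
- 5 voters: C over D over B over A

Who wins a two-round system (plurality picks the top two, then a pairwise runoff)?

Round 1 first-place votes: A 5, B 12, C 11, D 13. D and B advance.
Runoff: D is ranked above B on 18 ballots, B above D on 23.

B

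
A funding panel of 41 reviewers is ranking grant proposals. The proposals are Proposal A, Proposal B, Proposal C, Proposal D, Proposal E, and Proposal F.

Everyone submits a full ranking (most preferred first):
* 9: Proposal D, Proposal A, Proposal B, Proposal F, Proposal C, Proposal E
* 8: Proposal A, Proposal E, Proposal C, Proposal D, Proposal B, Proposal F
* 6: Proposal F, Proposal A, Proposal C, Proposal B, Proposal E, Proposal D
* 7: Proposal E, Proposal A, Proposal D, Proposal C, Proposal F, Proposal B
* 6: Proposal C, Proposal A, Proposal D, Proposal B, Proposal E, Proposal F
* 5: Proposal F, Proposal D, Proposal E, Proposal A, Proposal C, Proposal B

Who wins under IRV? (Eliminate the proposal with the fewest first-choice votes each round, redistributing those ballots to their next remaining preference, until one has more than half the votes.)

Proposal A

Round 1: Proposal A 8, Proposal B 0, Proposal C 6, Proposal D 9, Proposal E 7, Proposal F 11. Proposal B eliminated.
Round 2: Proposal A 8, Proposal C 6, Proposal D 9, Proposal E 7, Proposal F 11. Proposal C eliminated.
Round 3: Proposal A 14, Proposal D 9, Proposal E 7, Proposal F 11. Proposal E eliminated.
Round 4: Proposal A 21, Proposal D 9, Proposal F 11. Proposal A has a majority (≥21).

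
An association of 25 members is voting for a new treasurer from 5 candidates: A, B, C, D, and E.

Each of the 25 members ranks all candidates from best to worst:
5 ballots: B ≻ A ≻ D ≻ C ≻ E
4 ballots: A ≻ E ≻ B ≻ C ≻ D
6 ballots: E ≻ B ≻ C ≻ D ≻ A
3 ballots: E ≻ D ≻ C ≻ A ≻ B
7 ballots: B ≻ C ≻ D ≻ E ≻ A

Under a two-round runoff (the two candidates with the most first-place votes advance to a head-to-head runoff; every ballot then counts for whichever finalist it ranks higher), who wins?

Round 1 first-place votes: A 4, B 12, C 0, D 0, E 9. B and E advance.
Runoff: B is ranked above E on 12 ballots, E above B on 13.

E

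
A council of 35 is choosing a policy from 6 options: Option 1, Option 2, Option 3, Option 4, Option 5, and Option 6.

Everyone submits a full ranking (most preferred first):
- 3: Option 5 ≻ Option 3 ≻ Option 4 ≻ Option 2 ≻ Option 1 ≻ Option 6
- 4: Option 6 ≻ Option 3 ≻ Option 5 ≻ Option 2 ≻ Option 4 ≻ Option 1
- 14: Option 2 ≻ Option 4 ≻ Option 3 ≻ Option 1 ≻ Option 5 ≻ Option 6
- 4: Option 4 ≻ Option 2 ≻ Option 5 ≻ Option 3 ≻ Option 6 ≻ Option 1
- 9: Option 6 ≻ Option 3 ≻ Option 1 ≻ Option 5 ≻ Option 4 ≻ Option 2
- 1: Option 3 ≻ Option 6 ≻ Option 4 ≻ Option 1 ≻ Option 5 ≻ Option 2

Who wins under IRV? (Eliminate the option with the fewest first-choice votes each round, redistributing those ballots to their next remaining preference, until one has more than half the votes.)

Option 2

Round 1: Option 1 0, Option 2 14, Option 3 1, Option 4 4, Option 5 3, Option 6 13. Option 1 eliminated.
Round 2: Option 2 14, Option 3 1, Option 4 4, Option 5 3, Option 6 13. Option 3 eliminated.
Round 3: Option 2 14, Option 4 4, Option 5 3, Option 6 14. Option 5 eliminated.
Round 4: Option 2 14, Option 4 7, Option 6 14. Option 4 eliminated.
Round 5: Option 2 21, Option 6 14. Option 2 has a majority (≥18).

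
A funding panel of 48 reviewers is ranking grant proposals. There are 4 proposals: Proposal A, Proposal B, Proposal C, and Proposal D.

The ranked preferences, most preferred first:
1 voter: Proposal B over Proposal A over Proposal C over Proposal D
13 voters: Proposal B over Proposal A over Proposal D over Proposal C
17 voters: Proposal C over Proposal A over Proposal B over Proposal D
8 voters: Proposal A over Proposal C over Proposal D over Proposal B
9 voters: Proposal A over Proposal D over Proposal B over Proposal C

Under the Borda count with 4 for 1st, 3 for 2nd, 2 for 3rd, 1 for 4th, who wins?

Proposal A: 1×3 + 13×3 + 17×3 + 8×4 + 9×4 = 161
Proposal B: 1×4 + 13×4 + 17×2 + 8×1 + 9×2 = 116
Proposal C: 1×2 + 13×1 + 17×4 + 8×3 + 9×1 = 116
Proposal D: 1×1 + 13×2 + 17×1 + 8×2 + 9×3 = 87

Proposal A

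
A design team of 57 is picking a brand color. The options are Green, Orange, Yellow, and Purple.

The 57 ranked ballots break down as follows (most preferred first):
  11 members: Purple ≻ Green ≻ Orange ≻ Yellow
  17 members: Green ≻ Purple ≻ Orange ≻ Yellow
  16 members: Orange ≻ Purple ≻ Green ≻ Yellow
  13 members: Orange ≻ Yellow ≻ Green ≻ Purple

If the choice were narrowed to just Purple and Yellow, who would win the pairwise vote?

Purple

Purple is ranked above Yellow on 44 ballots; Yellow above Purple on 13.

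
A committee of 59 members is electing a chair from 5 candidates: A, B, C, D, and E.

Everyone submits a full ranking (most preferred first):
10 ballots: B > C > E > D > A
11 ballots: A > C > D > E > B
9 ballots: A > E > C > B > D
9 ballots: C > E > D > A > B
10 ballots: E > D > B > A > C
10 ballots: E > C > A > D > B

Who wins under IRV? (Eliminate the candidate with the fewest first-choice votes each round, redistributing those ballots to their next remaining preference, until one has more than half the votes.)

E

Round 1: A 20, B 10, C 9, D 0, E 20. D eliminated.
Round 2: A 20, B 10, C 9, E 20. C eliminated.
Round 3: A 20, B 10, E 29. B eliminated.
Round 4: A 20, E 39. E has a majority (≥30).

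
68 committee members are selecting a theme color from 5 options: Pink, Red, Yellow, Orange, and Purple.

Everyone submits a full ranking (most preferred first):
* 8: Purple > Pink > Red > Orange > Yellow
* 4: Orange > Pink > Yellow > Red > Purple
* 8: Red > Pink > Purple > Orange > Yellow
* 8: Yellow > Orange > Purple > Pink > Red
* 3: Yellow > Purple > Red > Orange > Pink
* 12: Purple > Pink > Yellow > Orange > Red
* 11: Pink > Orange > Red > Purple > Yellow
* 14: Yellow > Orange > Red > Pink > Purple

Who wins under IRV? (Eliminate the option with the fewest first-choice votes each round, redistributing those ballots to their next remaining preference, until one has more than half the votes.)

Pink

Round 1: Pink 11, Red 8, Yellow 25, Orange 4, Purple 20. Orange eliminated.
Round 2: Pink 15, Red 8, Yellow 25, Purple 20. Red eliminated.
Round 3: Pink 23, Yellow 25, Purple 20. Purple eliminated.
Round 4: Pink 43, Yellow 25. Pink has a majority (≥35).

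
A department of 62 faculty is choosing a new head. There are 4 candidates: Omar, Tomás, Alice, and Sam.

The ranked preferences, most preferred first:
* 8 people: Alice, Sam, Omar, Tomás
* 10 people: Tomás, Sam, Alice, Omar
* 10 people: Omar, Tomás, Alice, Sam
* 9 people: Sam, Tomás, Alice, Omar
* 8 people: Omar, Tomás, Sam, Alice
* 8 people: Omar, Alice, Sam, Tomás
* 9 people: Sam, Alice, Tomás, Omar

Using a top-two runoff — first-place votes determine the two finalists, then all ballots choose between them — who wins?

Round 1 first-place votes: Omar 26, Tomás 10, Alice 8, Sam 18. Omar and Sam advance.
Runoff: Omar is ranked above Sam on 26 ballots, Sam above Omar on 36.

Sam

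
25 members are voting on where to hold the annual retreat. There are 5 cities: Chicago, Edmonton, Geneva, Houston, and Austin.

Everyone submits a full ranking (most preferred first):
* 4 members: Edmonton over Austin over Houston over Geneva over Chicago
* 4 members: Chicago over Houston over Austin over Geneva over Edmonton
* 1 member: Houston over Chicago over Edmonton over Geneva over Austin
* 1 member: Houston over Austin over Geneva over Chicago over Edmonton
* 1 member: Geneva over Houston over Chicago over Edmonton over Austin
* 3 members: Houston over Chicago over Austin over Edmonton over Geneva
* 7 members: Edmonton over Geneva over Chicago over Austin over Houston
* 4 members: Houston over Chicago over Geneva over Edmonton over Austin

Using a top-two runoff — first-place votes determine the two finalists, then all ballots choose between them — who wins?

Round 1 first-place votes: Chicago 4, Edmonton 11, Geneva 1, Houston 9, Austin 0. Edmonton and Houston advance.
Runoff: Edmonton is ranked above Houston on 11 ballots, Houston above Edmonton on 14.

Houston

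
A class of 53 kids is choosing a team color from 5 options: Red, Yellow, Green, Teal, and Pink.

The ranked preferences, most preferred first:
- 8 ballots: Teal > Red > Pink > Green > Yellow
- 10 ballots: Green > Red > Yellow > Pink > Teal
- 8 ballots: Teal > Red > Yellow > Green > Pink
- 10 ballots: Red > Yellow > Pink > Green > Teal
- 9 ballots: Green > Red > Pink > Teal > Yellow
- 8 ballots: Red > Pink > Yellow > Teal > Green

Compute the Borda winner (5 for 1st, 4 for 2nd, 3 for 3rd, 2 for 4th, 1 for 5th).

Red: 8×4 + 10×4 + 8×4 + 10×5 + 9×4 + 8×5 = 230
Yellow: 8×1 + 10×3 + 8×3 + 10×4 + 9×1 + 8×3 = 135
Green: 8×2 + 10×5 + 8×2 + 10×2 + 9×5 + 8×1 = 155
Teal: 8×5 + 10×1 + 8×5 + 10×1 + 9×2 + 8×2 = 134
Pink: 8×3 + 10×2 + 8×1 + 10×3 + 9×3 + 8×4 = 141

Red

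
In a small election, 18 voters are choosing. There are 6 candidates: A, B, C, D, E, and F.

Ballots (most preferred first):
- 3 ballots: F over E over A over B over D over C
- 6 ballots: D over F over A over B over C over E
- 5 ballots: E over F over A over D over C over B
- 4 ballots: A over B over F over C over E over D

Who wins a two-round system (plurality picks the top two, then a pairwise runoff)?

E

Round 1 first-place votes: A 4, B 0, C 0, D 6, E 5, F 3. D and E advance.
Runoff: D is ranked above E on 6 ballots, E above D on 12.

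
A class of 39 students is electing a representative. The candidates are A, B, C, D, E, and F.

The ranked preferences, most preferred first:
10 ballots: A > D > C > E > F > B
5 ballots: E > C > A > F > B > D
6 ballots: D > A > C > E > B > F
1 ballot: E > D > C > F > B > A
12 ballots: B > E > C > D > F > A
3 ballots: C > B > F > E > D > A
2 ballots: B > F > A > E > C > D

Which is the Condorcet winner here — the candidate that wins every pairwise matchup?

E

E vs A: 21–18
E vs B: 22–17
E vs C: 20–19
E vs D: 23–16
E vs F: 34–5
E beats every other candidate.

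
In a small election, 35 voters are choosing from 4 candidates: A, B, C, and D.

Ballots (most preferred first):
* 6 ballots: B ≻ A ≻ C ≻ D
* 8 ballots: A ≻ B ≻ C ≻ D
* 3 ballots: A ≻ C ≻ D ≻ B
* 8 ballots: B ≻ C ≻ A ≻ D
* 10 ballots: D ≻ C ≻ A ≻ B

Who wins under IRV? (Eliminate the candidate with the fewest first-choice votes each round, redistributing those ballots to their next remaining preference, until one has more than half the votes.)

Round 1: A 11, B 14, C 0, D 10. C eliminated.
Round 2: A 11, B 14, D 10. D eliminated.
Round 3: A 21, B 14. A has a majority (≥18).

A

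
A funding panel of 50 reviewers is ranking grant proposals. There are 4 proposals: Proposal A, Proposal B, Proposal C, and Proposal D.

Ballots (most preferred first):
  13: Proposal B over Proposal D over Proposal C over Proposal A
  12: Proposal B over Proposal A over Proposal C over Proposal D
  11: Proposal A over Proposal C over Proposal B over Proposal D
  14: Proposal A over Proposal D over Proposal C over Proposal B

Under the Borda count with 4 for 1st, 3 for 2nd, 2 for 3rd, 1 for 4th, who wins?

Proposal A: 13×1 + 12×3 + 11×4 + 14×4 = 149
Proposal B: 13×4 + 12×4 + 11×2 + 14×1 = 136
Proposal C: 13×2 + 12×2 + 11×3 + 14×2 = 111
Proposal D: 13×3 + 12×1 + 11×1 + 14×3 = 104

Proposal A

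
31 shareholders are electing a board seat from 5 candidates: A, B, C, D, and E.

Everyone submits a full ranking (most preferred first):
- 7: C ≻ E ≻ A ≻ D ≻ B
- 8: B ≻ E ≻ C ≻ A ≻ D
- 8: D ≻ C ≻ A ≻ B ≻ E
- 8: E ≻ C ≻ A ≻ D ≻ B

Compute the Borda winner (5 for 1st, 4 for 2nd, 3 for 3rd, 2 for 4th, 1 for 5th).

A: 7×3 + 8×2 + 8×3 + 8×3 = 85
B: 7×1 + 8×5 + 8×2 + 8×1 = 71
C: 7×5 + 8×3 + 8×4 + 8×4 = 123
D: 7×2 + 8×1 + 8×5 + 8×2 = 78
E: 7×4 + 8×4 + 8×1 + 8×5 = 108

C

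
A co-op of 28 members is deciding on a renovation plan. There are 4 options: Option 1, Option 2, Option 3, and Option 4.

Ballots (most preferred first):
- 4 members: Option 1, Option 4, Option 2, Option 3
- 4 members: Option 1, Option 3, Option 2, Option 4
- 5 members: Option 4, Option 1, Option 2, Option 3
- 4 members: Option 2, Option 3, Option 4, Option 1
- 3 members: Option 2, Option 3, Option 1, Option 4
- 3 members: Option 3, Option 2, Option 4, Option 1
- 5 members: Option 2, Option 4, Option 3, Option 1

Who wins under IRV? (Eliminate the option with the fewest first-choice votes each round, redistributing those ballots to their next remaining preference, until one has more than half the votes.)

Round 1: Option 1 8, Option 2 12, Option 3 3, Option 4 5. Option 3 eliminated.
Round 2: Option 1 8, Option 2 15, Option 4 5. Option 2 has a majority (≥15).

Option 2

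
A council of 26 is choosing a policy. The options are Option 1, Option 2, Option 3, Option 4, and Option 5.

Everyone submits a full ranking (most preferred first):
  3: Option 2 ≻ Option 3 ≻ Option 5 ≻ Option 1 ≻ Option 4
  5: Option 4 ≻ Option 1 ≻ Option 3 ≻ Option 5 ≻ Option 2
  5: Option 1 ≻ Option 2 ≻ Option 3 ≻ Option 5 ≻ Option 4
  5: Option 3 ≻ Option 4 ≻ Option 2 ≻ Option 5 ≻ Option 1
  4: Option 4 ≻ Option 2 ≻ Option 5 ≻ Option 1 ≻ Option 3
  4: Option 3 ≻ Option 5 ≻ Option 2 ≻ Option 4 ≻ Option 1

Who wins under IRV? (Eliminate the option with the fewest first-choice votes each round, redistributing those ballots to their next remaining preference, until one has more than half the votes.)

Option 3

Round 1: Option 1 5, Option 2 3, Option 3 9, Option 4 9, Option 5 0. Option 5 eliminated.
Round 2: Option 1 5, Option 2 3, Option 3 9, Option 4 9. Option 2 eliminated.
Round 3: Option 1 5, Option 3 12, Option 4 9. Option 1 eliminated.
Round 4: Option 3 17, Option 4 9. Option 3 has a majority (≥14).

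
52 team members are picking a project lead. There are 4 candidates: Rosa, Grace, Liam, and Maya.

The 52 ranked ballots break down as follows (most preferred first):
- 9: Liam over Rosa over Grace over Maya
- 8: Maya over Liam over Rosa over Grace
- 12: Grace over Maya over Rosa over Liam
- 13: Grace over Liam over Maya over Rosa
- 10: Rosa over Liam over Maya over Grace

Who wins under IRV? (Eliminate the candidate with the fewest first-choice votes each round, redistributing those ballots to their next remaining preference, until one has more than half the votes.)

Liam

Round 1: Rosa 10, Grace 25, Liam 9, Maya 8. Maya eliminated.
Round 2: Rosa 10, Grace 25, Liam 17. Rosa eliminated.
Round 3: Grace 25, Liam 27. Liam has a majority (≥27).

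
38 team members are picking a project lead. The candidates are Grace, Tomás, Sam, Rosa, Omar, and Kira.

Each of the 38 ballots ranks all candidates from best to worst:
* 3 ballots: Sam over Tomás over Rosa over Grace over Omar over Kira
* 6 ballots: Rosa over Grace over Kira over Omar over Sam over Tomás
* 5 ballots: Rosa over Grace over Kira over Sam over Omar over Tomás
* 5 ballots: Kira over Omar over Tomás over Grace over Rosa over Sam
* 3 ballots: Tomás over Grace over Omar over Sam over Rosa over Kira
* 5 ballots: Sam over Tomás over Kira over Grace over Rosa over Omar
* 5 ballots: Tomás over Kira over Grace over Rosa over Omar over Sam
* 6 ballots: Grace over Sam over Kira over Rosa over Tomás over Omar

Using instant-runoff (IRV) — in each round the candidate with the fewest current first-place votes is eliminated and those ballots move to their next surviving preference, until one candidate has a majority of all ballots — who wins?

Sam

Round 1: Grace 6, Tomás 8, Sam 8, Rosa 11, Omar 0, Kira 5. Omar eliminated.
Round 2: Grace 6, Tomás 8, Sam 8, Rosa 11, Kira 5. Kira eliminated.
Round 3: Grace 6, Tomás 13, Sam 8, Rosa 11. Grace eliminated.
Round 4: Tomás 13, Sam 14, Rosa 11. Rosa eliminated.
Round 5: Tomás 13, Sam 25. Sam has a majority (≥20).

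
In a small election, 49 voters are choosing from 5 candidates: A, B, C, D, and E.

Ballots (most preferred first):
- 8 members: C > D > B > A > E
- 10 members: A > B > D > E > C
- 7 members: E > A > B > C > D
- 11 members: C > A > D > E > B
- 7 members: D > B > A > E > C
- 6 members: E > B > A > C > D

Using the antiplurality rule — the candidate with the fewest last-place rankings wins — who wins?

A

Last-place votes: A 0, B 11, C 17, D 13, E 8.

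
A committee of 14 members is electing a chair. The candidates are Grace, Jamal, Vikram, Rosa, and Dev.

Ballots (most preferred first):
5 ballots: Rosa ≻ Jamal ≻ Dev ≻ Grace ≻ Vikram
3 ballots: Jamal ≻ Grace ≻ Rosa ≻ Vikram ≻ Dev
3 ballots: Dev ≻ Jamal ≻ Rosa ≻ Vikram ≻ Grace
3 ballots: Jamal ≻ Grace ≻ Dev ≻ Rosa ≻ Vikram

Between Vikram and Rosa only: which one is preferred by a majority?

Rosa

Vikram is ranked above Rosa on 0 ballots; Rosa above Vikram on 14.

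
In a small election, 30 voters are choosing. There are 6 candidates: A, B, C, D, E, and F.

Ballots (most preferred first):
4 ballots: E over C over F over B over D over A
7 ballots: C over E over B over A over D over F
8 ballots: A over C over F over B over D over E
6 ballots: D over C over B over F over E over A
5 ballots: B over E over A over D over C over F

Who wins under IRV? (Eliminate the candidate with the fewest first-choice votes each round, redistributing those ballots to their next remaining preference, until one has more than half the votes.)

Round 1: A 8, B 5, C 7, D 6, E 4, F 0. F eliminated.
Round 2: A 8, B 5, C 7, D 6, E 4. E eliminated.
Round 3: A 8, B 5, C 11, D 6. B eliminated.
Round 4: A 13, C 11, D 6. D eliminated.
Round 5: A 13, C 17. C has a majority (≥16).

C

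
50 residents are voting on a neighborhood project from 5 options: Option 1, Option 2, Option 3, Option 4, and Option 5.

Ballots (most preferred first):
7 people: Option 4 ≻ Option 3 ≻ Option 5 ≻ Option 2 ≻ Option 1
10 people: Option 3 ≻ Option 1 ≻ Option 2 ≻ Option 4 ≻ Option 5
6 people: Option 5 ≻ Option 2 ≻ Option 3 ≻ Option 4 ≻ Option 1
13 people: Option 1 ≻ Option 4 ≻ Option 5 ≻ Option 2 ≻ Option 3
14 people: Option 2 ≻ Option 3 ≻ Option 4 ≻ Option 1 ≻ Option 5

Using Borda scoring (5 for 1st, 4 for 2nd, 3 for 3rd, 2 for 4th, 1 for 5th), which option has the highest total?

Option 1: 7×1 + 10×4 + 6×1 + 13×5 + 14×2 = 146
Option 2: 7×2 + 10×3 + 6×4 + 13×2 + 14×5 = 164
Option 3: 7×4 + 10×5 + 6×3 + 13×1 + 14×4 = 165
Option 4: 7×5 + 10×2 + 6×2 + 13×4 + 14×3 = 161
Option 5: 7×3 + 10×1 + 6×5 + 13×3 + 14×1 = 114

Option 3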